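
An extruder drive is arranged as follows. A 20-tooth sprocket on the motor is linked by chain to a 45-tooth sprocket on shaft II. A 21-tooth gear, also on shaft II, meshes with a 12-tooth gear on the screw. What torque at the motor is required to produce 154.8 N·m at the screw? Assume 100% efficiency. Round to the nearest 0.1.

120.4 N·m

Overall ratio R = 2.25 × 0.57143 = 1.2857.
Input torque = output torque / R = 154.8 / 1.2857 = 120.4 N·m.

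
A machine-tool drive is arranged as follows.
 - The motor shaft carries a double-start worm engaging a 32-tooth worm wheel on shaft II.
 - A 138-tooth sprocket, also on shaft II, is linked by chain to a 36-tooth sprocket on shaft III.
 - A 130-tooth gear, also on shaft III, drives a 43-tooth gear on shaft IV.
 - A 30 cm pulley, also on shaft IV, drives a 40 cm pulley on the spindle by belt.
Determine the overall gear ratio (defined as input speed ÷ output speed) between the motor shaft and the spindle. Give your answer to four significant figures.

1.841

Each stage contributes driven/driver: worm 32/2 = 16, chain 36/138 = 0.26087, gear mesh 43/130 = 0.33077, belt 40/30 = 1.3333.
Overall: 16 × 0.26087 × 0.33077 × 1.3333 = 1.8408.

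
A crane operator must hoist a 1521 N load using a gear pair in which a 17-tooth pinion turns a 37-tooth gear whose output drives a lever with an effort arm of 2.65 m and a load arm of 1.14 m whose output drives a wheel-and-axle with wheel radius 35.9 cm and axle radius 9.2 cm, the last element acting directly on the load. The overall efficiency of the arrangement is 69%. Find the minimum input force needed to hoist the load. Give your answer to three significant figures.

112 N

Gear pair MA = 37/17 = 2.1765.
Lever MA = effort arm / load arm = 2.65/1.14 = 2.3246.
Wheel-and-axle MA = R/r = 35.9/9.2 = 3.9022.
Combined ideal MA = 2.1765 × 2.3246 × 3.9022 = 19.742.
Actual MA = 19.742 × 0.69 = 13.622.
Effort = load / actual MA = 1521 / 13.622 = 111.66 N.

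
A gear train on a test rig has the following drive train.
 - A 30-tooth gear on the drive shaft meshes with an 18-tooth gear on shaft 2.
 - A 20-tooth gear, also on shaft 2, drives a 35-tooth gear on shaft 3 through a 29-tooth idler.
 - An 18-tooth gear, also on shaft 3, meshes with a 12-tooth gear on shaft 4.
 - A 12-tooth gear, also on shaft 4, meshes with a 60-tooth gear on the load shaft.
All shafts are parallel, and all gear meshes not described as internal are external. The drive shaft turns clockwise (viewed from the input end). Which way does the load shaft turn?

anticlockwise

the drive shaft → shaft 2: external mesh, 1 reversal → CCW.
shaft 2 → shaft 3: driver → idler → driven is 2 external meshes, 2 reversals → CCW.
shaft 3 → shaft 4: external mesh, 1 reversal → CW.
shaft 4 → the load shaft: external mesh, 1 reversal → CCW.
5 reversals in total — an odd number — so the load shaft turns opposite to the drive shaft.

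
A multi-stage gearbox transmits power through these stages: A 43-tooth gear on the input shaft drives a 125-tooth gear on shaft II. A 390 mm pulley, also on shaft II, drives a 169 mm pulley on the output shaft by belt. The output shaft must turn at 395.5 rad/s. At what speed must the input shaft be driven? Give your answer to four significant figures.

498.2 rad/s

Overall ratio R = 2.907 × 0.43333 = 1.2597.
Required input speed = output speed × R = 395.5 × 1.2597 = 498.21 rad/s.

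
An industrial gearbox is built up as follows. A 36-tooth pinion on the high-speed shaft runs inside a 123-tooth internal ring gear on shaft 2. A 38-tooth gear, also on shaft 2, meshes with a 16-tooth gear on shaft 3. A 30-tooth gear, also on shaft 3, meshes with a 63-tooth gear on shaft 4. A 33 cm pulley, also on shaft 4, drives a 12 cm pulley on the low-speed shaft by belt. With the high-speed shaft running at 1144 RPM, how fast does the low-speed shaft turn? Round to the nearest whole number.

1041 RPM

internal gear 123/36 = 3.4167 → 1144/3.4167 = 334.83 RPM
gear mesh 16/38 = 0.42105 → 334.83/0.42105 = 795.22 RPM
gear mesh 63/30 = 2.1 → 795.22/2.1 = 378.68 RPM
belt 12/33 = 0.36364 → 378.68/0.36364 = 1041.4 RPM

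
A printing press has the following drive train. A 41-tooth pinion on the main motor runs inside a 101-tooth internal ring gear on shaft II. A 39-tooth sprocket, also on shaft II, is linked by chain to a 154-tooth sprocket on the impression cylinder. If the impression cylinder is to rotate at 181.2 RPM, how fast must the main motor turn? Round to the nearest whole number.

Overall ratio R = 2.4634 × 3.9487 = 9.7273.
Required input speed = output speed × R = 181.2 × 9.7273 = 1762.6 RPM.

1763 RPM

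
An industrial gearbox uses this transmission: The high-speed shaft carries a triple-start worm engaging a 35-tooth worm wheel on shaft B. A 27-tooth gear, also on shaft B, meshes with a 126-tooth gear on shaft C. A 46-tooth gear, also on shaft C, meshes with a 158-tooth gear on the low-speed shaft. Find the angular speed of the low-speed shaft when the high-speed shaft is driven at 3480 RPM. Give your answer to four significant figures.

worm 35/3 = 11.667 → 3480/11.667 = 298.29 RPM
gear mesh 126/27 = 4.6667 → 298.29/4.6667 = 63.918 RPM
gear mesh 158/46 = 3.4348 → 63.918/3.4348 = 18.609 RPM

18.61 RPM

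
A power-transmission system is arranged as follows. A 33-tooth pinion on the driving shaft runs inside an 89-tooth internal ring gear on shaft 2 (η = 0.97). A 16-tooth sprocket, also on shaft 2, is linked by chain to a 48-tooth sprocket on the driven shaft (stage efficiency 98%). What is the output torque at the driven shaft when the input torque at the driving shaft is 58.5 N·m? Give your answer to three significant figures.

Internal gear: ratio = 89/33 = 2.697; torque at shaft 2 = 58.5 × 2.697 × 0.97 = 153.04 N·m.
Chain: ratio = 48/16 = 3; torque at the driven shaft = 153.04 × 3 × 0.98 = 449.94 N·m.

450 N·m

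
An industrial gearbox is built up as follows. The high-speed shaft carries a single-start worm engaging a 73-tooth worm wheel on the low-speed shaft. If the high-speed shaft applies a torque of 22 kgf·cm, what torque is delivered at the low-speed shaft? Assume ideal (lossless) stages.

1606 kgf·cm

worm 73/1 = 73 → τ = 22·73 = 1606 kgf·cm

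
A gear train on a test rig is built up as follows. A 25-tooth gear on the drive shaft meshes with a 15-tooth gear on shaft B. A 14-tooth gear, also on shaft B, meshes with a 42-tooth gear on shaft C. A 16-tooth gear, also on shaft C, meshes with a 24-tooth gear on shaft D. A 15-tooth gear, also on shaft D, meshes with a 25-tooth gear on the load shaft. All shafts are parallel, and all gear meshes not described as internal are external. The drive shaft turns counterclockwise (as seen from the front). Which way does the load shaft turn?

the drive shaft → shaft B: external mesh, 1 reversal → CW.
shaft B → shaft C: external mesh, 1 reversal → CCW.
shaft C → shaft D: external mesh, 1 reversal → CW.
shaft D → the load shaft: external mesh, 1 reversal → CCW.
4 reversals in total — an even number — so the load shaft turns the same way as the drive shaft.

counterclockwise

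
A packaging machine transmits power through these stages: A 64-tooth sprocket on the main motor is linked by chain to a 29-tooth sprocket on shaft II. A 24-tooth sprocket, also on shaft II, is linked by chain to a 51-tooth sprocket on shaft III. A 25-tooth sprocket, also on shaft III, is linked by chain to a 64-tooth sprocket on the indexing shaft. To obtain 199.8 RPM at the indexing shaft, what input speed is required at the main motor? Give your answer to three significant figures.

Overall ratio R = 0.45312 × 2.125 × 2.56 = 2.465.
Required input speed = output speed × R = 199.8 × 2.465 = 492.51 RPM.

493 RPM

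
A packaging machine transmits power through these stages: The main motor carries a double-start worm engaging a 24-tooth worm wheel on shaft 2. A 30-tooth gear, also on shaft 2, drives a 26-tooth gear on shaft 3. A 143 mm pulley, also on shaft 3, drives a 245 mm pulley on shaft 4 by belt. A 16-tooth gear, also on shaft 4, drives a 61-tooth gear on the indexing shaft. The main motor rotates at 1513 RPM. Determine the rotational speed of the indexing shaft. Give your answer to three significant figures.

22.3 RPM

worm 24/2 = 12 → 1513/12 = 126.08 RPM
gear mesh 26/30 = 0.86667 → 126.08/0.86667 = 145.48 RPM
belt 245/143 = 1.7133 → 145.48/1.7133 = 84.913 RPM
gear mesh 61/16 = 3.8125 → 84.913/3.8125 = 22.272 RPM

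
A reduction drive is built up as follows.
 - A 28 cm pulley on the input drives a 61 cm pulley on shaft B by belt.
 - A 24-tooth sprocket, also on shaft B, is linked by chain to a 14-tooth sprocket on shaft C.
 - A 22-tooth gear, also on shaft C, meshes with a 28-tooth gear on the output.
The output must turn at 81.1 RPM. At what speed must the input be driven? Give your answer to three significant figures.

131 RPM

Overall ratio R = 2.1786 × 0.58333 × 1.2727 = 1.6174.
Required input speed = output speed × R = 81.1 × 1.6174 = 131.17 RPM.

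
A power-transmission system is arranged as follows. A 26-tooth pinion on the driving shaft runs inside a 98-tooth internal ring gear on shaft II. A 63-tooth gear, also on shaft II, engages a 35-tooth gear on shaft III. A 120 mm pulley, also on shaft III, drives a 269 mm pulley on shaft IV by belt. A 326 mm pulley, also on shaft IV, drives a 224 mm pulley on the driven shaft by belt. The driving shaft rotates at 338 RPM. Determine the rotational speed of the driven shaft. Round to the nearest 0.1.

the driving shaft → shaft II (internal gear, 98/26): 338 ÷ 3.7692 = 89.673 RPM
shaft II → shaft III (gear mesh, 35/63): 89.673 ÷ 0.55556 = 161.41 RPM
shaft III → shaft IV (belt, 269/120): 161.41 ÷ 2.2417 = 72.005 RPM
shaft IV → the driven shaft (belt, 224/326): 72.005 ÷ 0.68712 = 104.79 RPM

104.8 RPM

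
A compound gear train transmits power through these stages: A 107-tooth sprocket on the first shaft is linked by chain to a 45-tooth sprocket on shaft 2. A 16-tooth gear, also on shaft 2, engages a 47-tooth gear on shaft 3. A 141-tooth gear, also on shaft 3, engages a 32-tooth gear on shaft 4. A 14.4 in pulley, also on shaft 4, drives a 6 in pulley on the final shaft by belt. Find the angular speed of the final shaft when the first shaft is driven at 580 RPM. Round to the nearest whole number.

chain 45/107 = 0.42056 → 580/0.42056 = 1379.1 RPM
gear mesh 47/16 = 2.9375 → 1379.1/2.9375 = 469.48 RPM
gear mesh 32/141 = 0.22695 → 469.48/0.22695 = 2068.7 RPM
belt 6/14.4 = 0.41667 → 2068.7/0.41667 = 4964.8 RPM

4965 RPM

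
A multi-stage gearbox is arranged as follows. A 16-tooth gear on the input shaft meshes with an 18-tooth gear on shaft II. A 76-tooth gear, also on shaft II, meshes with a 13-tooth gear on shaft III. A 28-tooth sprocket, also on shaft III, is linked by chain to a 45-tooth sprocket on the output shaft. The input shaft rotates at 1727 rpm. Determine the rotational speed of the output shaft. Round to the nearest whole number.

5584 rpm

gear mesh 18/16 = 1.125 → 1727/1.125 = 1535.1 rpm
gear mesh 13/76 = 0.17105 → 1535.1/0.17105 = 8974.5 rpm
chain 45/28 = 1.6071 → 8974.5/1.6071 = 5584.1 rpm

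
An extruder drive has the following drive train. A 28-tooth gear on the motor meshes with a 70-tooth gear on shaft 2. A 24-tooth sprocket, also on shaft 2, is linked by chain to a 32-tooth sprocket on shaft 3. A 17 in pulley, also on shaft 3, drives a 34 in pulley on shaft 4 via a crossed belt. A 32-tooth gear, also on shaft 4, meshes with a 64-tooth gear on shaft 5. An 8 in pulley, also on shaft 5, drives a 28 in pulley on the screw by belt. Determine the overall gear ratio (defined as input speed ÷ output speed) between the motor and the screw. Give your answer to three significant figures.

46.7

Each stage contributes driven/driver: gear mesh 70/28 = 2.5, chain 32/24 = 1.3333, belt 34/17 = 2, gear mesh 64/32 = 2, belt 28/8 = 3.5.
Overall: 2.5 × 1.3333 × 2 × 2 × 3.5 = 46.667.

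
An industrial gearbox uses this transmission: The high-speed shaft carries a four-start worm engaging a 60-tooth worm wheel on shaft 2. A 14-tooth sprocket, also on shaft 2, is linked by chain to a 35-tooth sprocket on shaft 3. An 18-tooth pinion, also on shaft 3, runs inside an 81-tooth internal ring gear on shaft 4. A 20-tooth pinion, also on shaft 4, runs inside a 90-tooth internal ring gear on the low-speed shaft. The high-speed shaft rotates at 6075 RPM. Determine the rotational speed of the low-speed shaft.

8 RPM

the high-speed shaft → shaft 2 (worm, 60/4): 6075 ÷ 15 = 405 RPM
shaft 2 → shaft 3 (chain, 35/14): 405 ÷ 2.5 = 162 RPM
shaft 3 → shaft 4 (internal gear, 81/18): 162 ÷ 4.5 = 36 RPM
shaft 4 → the low-speed shaft (internal gear, 90/20): 36 ÷ 4.5 = 8 RPM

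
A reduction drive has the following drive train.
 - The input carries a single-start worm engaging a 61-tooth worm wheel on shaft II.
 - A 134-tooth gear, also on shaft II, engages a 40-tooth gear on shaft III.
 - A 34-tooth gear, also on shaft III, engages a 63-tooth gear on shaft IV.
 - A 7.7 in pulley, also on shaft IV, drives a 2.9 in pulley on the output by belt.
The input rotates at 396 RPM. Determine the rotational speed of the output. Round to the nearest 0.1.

worm 61/1 = 61 → 396/61 = 6.4918 RPM
gear mesh 40/134 = 0.29851 → 6.4918/0.29851 = 21.748 RPM
gear mesh 63/34 = 1.8529 → 21.748/1.8529 = 11.737 RPM
belt 2.9/7.7 = 0.37662 → 11.737/0.37662 = 31.163 RPM

31.2 RPM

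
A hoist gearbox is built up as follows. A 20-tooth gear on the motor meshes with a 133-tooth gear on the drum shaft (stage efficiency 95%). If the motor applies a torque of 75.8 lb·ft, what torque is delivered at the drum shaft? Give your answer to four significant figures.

After the gear mesh (133/20): 75.8 × 6.65 × 0.95 = 478.87 lb·ft

478.9 lb·ft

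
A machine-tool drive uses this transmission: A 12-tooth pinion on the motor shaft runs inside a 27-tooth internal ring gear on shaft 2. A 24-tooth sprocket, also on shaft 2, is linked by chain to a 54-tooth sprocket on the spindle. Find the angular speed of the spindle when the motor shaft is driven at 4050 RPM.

800 RPM

Internal gear: ratio = 27/12 = 2.25, so shaft 2 turns at 4050 / 2.25 = 1800 RPM.
Chain: ratio = 54/24 = 2.25, so the spindle turns at 1800 / 2.25 = 800 RPM.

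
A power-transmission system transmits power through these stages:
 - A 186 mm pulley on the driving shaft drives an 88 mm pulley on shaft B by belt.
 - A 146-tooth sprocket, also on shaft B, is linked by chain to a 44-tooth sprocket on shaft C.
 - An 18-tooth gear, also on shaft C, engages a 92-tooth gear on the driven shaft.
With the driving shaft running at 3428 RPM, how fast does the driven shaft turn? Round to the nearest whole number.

belt 88/186 = 0.47312 → 3428/0.47312 = 7245.5 RPM
chain 44/146 = 0.30137 → 7245.5/0.30137 = 24042 RPM
gear mesh 92/18 = 5.1111 → 24042/5.1111 = 4703.9 RPM

4704 RPM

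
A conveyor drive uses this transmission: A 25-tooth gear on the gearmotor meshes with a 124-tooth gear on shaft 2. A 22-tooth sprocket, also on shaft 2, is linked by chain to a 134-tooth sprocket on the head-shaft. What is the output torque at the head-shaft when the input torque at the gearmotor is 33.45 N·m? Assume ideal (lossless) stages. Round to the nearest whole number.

1011 N·m

gear mesh 124/25 = 4.96 → τ = 33.45·4.96 = 165.91 N·m
chain 134/22 = 6.0909 → τ = 165.91·6.0909 = 1010.6 N·m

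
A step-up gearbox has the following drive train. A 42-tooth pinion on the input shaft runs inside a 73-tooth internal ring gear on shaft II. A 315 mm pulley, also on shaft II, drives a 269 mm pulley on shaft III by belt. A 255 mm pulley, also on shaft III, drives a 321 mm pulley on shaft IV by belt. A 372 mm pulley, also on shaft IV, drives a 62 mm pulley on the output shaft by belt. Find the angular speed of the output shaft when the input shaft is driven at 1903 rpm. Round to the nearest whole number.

Internal gear: ratio = 73/42 = 1.7381, so shaft II turns at 1903 / 1.7381 = 1094.9 rpm.
Belt: ratio = 269/315 = 0.85397, so shaft III turns at 1094.9 / 0.85397 = 1282.1 rpm.
Belt: ratio = 321/255 = 1.2588, so shaft IV turns at 1282.1 / 1.2588 = 1018.5 rpm.
Belt: ratio = 62/372 = 0.16667, so the output shaft turns at 1018.5 / 0.16667 = 6111 rpm.

6111 rpm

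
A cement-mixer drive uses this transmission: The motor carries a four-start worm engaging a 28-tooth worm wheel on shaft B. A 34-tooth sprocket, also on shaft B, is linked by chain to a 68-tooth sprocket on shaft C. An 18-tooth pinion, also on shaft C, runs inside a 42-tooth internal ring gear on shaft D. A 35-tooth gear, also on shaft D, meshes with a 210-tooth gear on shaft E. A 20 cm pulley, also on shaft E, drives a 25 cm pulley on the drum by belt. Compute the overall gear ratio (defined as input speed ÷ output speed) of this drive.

Each stage contributes driven/driver: worm 28/4 = 7, chain 68/34 = 2, internal gear 42/18 = 2.3333, gear mesh 210/35 = 6, belt 25/20 = 1.25.
Overall: 7 × 2 × 2.3333 × 6 × 1.25 = 245.

245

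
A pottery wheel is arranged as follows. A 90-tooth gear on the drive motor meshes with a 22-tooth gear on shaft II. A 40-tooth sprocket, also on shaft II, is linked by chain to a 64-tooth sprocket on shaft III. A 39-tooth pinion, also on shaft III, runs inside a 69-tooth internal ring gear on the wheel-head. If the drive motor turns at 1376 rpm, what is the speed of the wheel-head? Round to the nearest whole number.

gear mesh 22/90 = 0.24444 → 1376/0.24444 = 5629.1 rpm
chain 64/40 = 1.6 → 5629.1/1.6 = 3518.2 rpm
internal gear 69/39 = 1.7692 → 3518.2/1.7692 = 1988.5 rpm

1989 rpm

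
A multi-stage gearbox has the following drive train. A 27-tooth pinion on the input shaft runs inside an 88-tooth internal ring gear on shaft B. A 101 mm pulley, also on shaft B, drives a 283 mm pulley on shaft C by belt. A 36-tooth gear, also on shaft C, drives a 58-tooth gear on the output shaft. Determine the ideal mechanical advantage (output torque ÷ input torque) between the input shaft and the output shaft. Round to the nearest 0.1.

14.7

Each stage contributes driven/driver: internal gear 88/27 = 3.2593, belt 283/101 = 2.802, gear mesh 58/36 = 1.6111.
Overall: 3.2593 × 2.802 × 1.6111 = 14.713.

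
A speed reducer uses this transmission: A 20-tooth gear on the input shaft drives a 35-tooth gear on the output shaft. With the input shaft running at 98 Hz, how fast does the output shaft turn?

Gear mesh: ratio = 35/20 = 1.75, so the output shaft turns at 98 / 1.75 = 56 Hz.

56 Hz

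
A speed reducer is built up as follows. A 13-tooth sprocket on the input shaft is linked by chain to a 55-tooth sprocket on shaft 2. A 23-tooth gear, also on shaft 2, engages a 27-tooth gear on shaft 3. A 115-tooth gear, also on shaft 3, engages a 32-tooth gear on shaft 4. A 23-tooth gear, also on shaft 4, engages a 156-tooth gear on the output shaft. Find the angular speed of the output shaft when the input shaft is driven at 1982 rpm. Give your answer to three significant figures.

211 rpm

Chain: ratio = 55/13 = 4.2308, so shaft 2 turns at 1982 / 4.2308 = 468.47 rpm.
Gear mesh: ratio = 27/23 = 1.1739, so shaft 3 turns at 468.47 / 1.1739 = 399.07 rpm.
Gear mesh: ratio = 32/115 = 0.27826, so shaft 4 turns at 399.07 / 0.27826 = 1434.2 rpm.
Gear mesh: ratio = 156/23 = 6.7826, so the output shaft turns at 1434.2 / 6.7826 = 211.45 rpm.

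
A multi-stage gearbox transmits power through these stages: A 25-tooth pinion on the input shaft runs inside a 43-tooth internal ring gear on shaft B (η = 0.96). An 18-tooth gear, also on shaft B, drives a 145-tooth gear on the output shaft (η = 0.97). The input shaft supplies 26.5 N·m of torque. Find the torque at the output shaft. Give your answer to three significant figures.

internal gear 43/25 = 1.72 → τ = 26.5·1.72·0.96 = 43.757 N·m
gear mesh 145/18 = 8.0556 → τ = 43.757·8.0556·0.97 = 341.91 N·m

342 N·m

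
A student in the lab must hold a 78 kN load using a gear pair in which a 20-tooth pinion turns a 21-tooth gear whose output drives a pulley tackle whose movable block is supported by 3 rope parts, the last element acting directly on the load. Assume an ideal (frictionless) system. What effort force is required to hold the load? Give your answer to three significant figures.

24.8 kN

Gear pair MA = 21/20 = 1.05.
Block-and-tackle MA = number of supporting rope parts = 3.
Combined ideal MA = 1.05 × 3 = 3.15.
Effort = load / MA = 78 / 3.15 = 24.762 kN.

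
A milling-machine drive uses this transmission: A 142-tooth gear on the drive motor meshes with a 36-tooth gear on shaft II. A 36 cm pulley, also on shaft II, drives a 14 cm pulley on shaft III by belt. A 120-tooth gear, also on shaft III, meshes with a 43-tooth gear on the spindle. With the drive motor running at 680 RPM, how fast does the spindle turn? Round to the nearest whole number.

the drive motor → shaft II (gear mesh, 36/142): 680 ÷ 0.25352 = 2682.2 RPM
shaft II → shaft III (belt, 14/36): 2682.2 ÷ 0.38889 = 6897.1 RPM
shaft III → the spindle (gear mesh, 43/120): 6897.1 ÷ 0.35833 = 19248 RPM

19248 RPM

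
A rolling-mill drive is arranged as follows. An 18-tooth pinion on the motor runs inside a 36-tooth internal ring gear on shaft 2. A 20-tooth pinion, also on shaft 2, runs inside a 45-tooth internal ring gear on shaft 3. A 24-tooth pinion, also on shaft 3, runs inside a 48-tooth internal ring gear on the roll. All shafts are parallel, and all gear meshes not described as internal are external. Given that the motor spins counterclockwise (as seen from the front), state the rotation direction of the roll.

the motor → shaft 2: internal mesh, same direction → CCW.
shaft 2 → shaft 3: internal mesh, same direction → CCW.
shaft 3 → the roll: internal mesh, same direction → CCW.
0 reversals in total — an even number — so the roll turns the same way as the motor.

counterclockwise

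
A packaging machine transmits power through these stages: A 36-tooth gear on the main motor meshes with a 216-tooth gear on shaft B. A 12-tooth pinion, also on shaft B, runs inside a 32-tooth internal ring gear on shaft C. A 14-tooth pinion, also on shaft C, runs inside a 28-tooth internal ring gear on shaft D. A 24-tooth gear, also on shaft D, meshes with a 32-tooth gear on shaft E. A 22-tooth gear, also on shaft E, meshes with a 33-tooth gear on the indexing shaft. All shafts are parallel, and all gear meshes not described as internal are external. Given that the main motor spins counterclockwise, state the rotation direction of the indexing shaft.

clockwise

the main motor → shaft B: external mesh, 1 reversal → CW.
shaft B → shaft C: internal mesh, same direction → CW.
shaft C → shaft D: internal mesh, same direction → CW.
shaft D → shaft E: external mesh, 1 reversal → CCW.
shaft E → the indexing shaft: external mesh, 1 reversal → CW.
3 reversals in total — an odd number — so the indexing shaft turns opposite to the main motor.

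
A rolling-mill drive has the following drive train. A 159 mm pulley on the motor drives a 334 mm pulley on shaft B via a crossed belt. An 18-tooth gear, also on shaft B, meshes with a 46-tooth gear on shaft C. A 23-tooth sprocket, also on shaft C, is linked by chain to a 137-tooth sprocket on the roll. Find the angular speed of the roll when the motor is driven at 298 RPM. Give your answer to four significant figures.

the motor → shaft B (belt, 334/159): 298 ÷ 2.1006 = 141.86 RPM
shaft B → shaft C (gear mesh, 46/18): 141.86 ÷ 2.5556 = 55.511 RPM
shaft C → the roll (chain, 137/23): 55.511 ÷ 5.9565 = 9.3194 RPM

9.319 RPM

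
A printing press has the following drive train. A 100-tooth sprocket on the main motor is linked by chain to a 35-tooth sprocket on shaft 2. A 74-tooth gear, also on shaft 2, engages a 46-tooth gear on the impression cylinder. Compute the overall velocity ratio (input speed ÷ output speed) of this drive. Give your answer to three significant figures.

0.218

Each stage contributes driven/driver: chain 35/100 = 0.35, gear mesh 46/74 = 0.62162.
Overall: 0.35 × 0.62162 = 0.21757.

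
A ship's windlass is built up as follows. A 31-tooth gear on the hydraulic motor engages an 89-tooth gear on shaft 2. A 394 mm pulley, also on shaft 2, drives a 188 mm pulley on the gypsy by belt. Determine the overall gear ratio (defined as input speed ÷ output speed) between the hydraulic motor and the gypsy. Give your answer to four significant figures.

Each stage contributes driven/driver: gear mesh 89/31 = 2.871, belt 188/394 = 0.47716.
Overall: 2.871 × 0.47716 = 1.3699.

1.370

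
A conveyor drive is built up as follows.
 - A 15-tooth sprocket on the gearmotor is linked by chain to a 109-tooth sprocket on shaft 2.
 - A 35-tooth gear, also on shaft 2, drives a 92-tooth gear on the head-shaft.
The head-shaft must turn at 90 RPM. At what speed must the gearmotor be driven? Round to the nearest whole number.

Overall ratio R = 7.2667 × 2.6286 = 19.101.
Required input speed = output speed × R = 90 × 19.101 = 1719.1 RPM.

1719 RPM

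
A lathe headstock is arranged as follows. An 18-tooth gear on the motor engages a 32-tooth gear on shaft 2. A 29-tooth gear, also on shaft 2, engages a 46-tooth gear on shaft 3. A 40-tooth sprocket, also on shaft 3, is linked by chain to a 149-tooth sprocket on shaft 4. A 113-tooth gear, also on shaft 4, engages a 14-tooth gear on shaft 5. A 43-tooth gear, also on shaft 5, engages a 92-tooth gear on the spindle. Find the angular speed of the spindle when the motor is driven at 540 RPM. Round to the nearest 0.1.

the motor → shaft 2 (gear mesh, 32/18): 540 ÷ 1.7778 = 303.75 RPM
shaft 2 → shaft 3 (gear mesh, 46/29): 303.75 ÷ 1.5862 = 191.49 RPM
shaft 3 → shaft 4 (chain, 149/40): 191.49 ÷ 3.725 = 51.408 RPM
shaft 4 → shaft 5 (gear mesh, 14/113): 51.408 ÷ 0.12389 = 414.94 RPM
shaft 5 → the spindle (gear mesh, 92/43): 414.94 ÷ 2.1395 = 193.94 RPM

193.9 RPM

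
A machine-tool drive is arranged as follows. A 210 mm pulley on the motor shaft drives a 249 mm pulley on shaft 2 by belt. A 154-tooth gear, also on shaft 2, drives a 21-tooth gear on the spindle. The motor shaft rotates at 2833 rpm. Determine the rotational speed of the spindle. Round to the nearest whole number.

17521 rpm

belt 249/210 = 1.1857 → 2833/1.1857 = 2389.3 rpm
gear mesh 21/154 = 0.13636 → 2389.3/0.13636 = 17521 rpm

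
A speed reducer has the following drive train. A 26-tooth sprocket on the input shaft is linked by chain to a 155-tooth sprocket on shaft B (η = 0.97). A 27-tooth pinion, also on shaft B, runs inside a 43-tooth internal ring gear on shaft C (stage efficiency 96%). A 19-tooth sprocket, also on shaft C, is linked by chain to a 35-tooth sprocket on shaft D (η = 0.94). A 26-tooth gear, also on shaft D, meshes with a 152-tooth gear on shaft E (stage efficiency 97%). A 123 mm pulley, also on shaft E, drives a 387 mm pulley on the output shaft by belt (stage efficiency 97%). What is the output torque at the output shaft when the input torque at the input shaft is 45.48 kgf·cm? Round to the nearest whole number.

12050 kgf·cm

chain 155/26 = 5.9615 → τ = 45.48·5.9615·0.97 = 263 kgf·cm
internal gear 43/27 = 1.5926 → τ = 263·1.5926·0.96 = 402.09 kgf·cm
chain 35/19 = 1.8421 → τ = 402.09·1.8421·0.94 = 696.26 kgf·cm
gear mesh 152/26 = 5.8462 → τ = 696.26·5.8462·0.97 = 3948.3 kgf·cm
belt 387/123 = 3.1463 → τ = 3948.3·3.1463·0.97 = 12050 kgf·cm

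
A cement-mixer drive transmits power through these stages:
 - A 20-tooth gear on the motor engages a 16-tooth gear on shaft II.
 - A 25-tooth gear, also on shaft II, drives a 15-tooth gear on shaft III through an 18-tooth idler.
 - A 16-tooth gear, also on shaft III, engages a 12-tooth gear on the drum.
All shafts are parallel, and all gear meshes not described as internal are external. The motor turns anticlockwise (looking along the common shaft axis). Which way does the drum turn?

anticlockwise

the motor → shaft II: external mesh, 1 reversal → CW.
shaft II → shaft III: driver → idler → driven is 2 external meshes, 2 reversals → CW.
shaft III → the drum: external mesh, 1 reversal → CCW.
4 reversals in total — an even number — so the drum turns the same way as the motor.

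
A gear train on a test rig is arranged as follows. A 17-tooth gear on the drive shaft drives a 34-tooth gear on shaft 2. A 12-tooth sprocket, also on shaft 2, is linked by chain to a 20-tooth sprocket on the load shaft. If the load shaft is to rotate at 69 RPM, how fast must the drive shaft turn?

Overall ratio R = 2 × 1.6667 = 3.3333.
Required input speed = output speed × R = 69 × 3.3333 = 230 RPM.

230 RPM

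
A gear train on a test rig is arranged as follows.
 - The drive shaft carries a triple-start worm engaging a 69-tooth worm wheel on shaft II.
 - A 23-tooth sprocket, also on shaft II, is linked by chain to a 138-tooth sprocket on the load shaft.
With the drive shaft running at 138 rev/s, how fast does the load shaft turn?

1 rev/s

Worm: ratio = 69/3 = 23, so shaft II turns at 138 / 23 = 6 rev/s.
Chain: ratio = 138/23 = 6, so the load shaft turns at 6 / 6 = 1 rev/s.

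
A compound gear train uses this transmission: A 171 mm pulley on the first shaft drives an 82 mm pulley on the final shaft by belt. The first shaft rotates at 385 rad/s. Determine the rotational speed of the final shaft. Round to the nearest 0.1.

belt 82/171 = 0.47953 → 385/0.47953 = 802.87 rad/s

802.9 rad/s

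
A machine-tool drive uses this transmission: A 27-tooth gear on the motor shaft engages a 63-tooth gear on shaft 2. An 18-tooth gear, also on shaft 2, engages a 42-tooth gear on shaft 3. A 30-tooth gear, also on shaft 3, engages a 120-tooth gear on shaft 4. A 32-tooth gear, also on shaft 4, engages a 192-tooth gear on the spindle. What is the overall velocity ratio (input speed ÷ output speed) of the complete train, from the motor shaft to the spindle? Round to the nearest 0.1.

Each stage contributes driven/driver: gear mesh 63/27 = 2.3333, gear mesh 42/18 = 2.3333, gear mesh 120/30 = 4, gear mesh 192/32 = 6.
Overall: 2.3333 × 2.3333 × 4 × 6 = 130.67.

130.7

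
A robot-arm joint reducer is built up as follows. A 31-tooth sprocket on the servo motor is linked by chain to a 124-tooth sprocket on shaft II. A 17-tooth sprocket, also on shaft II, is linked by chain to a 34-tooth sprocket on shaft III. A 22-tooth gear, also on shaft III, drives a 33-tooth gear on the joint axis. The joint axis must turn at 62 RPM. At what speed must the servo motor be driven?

744 RPM

Overall ratio R = 4 × 2 × 1.5 = 12.
Required input speed = output speed × R = 62 × 12 = 744 RPM.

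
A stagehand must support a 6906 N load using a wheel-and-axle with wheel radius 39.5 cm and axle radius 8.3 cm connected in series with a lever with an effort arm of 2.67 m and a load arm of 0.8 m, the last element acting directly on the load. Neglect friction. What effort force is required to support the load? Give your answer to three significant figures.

Wheel-and-axle MA = R/r = 39.5/8.3 = 4.759.
Lever MA = effort arm / load arm = 2.67/0.8 = 3.3375.
Combined ideal MA = 4.759 × 3.3375 = 15.883.
Effort = load / MA = 6906 / 15.883 = 434.8 N.

435 N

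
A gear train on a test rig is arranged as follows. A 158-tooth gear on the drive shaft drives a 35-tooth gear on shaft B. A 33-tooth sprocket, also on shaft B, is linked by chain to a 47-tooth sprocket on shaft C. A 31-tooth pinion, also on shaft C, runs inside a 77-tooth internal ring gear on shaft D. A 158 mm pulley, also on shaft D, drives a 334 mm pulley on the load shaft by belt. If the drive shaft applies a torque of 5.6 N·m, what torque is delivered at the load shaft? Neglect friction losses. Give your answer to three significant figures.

Gear mesh: ratio = 35/158 = 0.22152; torque at shaft B = 5.6 × 0.22152 = 1.2405 N·m.
Chain: ratio = 47/33 = 1.4242; torque at shaft C = 1.2405 × 1.4242 = 1.7668 N·m.
Internal gear: ratio = 77/31 = 2.4839; torque at shaft D = 1.7668 × 2.4839 = 4.3885 N·m.
Belt: ratio = 334/158 = 2.1139; torque at the load shaft = 4.3885 × 2.1139 = 9.2769 N·m.

9.28 N·m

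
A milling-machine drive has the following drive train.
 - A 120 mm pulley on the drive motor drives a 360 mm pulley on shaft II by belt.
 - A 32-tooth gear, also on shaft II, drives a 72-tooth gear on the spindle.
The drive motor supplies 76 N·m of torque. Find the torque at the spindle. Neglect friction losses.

513 N·m

belt 360/120 = 3 → τ = 76·3 = 228 N·m
gear mesh 72/32 = 2.25 → τ = 228·2.25 = 513 N·m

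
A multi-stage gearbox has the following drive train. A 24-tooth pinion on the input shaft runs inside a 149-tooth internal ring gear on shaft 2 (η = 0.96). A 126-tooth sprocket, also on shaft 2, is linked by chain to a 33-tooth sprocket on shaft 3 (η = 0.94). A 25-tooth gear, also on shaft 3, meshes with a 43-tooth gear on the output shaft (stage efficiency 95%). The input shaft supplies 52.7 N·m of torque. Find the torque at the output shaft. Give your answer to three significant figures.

Internal gear: ratio = 149/24 = 6.2083; torque at shaft 2 = 52.7 × 6.2083 × 0.96 = 314.09 N·m.
Chain: ratio = 33/126 = 0.2619; torque at shaft 3 = 314.09 × 0.2619 × 0.94 = 77.326 N·m.
Gear mesh: ratio = 43/25 = 1.72; torque at the output shaft = 77.326 × 1.72 × 0.95 = 126.35 N·m.

126 N·m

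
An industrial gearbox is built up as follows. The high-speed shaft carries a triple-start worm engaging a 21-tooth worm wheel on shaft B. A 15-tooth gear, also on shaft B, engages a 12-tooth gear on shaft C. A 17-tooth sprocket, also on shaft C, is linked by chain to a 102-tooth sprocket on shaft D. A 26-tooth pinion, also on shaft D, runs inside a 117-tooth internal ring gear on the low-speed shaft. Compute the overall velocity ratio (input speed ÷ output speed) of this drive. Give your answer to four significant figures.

151.2

Each stage contributes driven/driver: worm 21/3 = 7, gear mesh 12/15 = 0.8, chain 102/17 = 6, internal gear 117/26 = 4.5.
Overall: 7 × 0.8 × 6 × 4.5 = 151.2.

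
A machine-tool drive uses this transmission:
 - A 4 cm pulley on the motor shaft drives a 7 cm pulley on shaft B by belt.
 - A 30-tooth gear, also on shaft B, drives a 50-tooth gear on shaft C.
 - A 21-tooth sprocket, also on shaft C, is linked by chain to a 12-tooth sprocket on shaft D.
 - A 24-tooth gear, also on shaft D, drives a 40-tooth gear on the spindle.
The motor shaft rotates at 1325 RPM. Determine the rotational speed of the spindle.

477 RPM

Belt: ratio = 7/4 = 1.75, so shaft B turns at 1325 / 1.75 = 757.14 RPM.
Gear mesh: ratio = 50/30 = 1.6667, so shaft C turns at 757.14 / 1.6667 = 454.29 RPM.
Chain: ratio = 12/21 = 0.57143, so shaft D turns at 454.29 / 0.57143 = 795 RPM.
Gear mesh: ratio = 40/24 = 1.6667, so the spindle turns at 795 / 1.6667 = 477 RPM.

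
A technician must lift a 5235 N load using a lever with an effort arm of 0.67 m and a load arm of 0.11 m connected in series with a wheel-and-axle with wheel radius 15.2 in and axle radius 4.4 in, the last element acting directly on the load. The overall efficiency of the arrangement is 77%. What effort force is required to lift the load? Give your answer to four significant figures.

Lever MA = effort arm / load arm = 0.67/0.11 = 6.0909.
Wheel-and-axle MA = R/r = 15.2/4.4 = 3.4545.
Combined ideal MA = 6.0909 × 3.4545 = 21.041.
Actual MA = 21.041 × 0.77 = 16.202.
Effort = load / actual MA = 5235 / 16.202 = 323.11 N.

323.1 N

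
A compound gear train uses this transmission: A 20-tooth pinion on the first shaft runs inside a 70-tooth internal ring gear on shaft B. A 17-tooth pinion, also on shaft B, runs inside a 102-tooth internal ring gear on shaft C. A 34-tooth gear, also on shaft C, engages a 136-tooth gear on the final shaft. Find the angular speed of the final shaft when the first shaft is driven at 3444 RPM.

41 RPM

Internal gear: ratio = 70/20 = 3.5, so shaft B turns at 3444 / 3.5 = 984 RPM.
Internal gear: ratio = 102/17 = 6, so shaft C turns at 984 / 6 = 164 RPM.
Gear mesh: ratio = 136/34 = 4, so the final shaft turns at 164 / 4 = 41 RPM.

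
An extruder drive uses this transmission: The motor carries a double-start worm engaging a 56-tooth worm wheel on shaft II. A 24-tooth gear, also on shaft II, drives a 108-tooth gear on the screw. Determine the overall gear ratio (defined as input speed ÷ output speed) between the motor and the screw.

126

Each stage contributes driven/driver: worm 56/2 = 28, gear mesh 108/24 = 4.5.
Overall: 28 × 4.5 = 126.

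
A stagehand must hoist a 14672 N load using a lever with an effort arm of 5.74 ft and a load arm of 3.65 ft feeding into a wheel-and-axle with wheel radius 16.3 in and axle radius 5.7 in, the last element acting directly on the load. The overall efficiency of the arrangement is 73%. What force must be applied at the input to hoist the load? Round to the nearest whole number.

4469 N

Lever MA = effort arm / load arm = 5.74/3.65 = 1.5726.
Wheel-and-axle MA = R/r = 16.3/5.7 = 2.8596.
Combined ideal MA = 1.5726 × 2.8596 = 4.4971.
Actual MA = 4.4971 × 0.73 = 3.2829.
Effort = load / actual MA = 14672 / 3.2829 = 4469.3 N.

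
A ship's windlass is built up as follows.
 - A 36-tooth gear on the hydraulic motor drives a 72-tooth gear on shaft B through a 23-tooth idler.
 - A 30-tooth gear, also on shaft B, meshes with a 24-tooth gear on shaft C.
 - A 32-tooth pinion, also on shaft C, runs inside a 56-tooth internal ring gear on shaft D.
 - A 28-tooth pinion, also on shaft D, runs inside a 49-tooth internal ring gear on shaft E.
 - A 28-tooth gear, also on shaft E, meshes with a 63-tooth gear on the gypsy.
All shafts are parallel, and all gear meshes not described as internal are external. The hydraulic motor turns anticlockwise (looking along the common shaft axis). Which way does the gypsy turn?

the hydraulic motor → shaft B: driver → idler → driven is 2 external meshes, 2 reversals → CCW.
shaft B → shaft C: external mesh, 1 reversal → CW.
shaft C → shaft D: internal mesh, same direction → CW.
shaft D → shaft E: internal mesh, same direction → CW.
shaft E → the gypsy: external mesh, 1 reversal → CCW.
4 reversals in total — an even number — so the gypsy turns the same way as the hydraulic motor.

anticlockwise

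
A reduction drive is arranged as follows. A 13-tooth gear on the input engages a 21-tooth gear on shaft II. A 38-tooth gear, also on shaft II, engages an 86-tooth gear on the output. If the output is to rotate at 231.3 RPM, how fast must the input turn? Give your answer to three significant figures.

846 RPM

Overall ratio R = 1.6154 × 2.2632 = 3.6559.
Required input speed = output speed × R = 231.3 × 3.6559 = 845.6 RPM.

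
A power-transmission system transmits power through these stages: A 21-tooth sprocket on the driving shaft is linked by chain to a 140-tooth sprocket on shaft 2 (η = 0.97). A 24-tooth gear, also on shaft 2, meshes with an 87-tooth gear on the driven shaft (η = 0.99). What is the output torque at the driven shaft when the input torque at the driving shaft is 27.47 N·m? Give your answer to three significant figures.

638 N·m

chain 140/21 = 6.6667 → τ = 27.47·6.6667·0.97 = 177.64 N·m
gear mesh 87/24 = 3.625 → τ = 177.64·3.625·0.99 = 637.5 N·m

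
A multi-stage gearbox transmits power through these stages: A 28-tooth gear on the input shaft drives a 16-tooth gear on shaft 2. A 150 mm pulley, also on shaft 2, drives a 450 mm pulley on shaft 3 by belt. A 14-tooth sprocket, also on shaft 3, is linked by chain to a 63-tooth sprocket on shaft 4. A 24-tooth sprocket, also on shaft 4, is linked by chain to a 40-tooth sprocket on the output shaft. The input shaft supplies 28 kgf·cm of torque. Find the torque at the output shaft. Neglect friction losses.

gear mesh 16/28 = 0.57143 → τ = 28·0.57143 = 16 kgf·cm
belt 450/150 = 3 → τ = 16·3 = 48 kgf·cm
chain 63/14 = 4.5 → τ = 48·4.5 = 216 kgf·cm
chain 40/24 = 1.6667 → τ = 216·1.6667 = 360 kgf·cm

360 kgf·cm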